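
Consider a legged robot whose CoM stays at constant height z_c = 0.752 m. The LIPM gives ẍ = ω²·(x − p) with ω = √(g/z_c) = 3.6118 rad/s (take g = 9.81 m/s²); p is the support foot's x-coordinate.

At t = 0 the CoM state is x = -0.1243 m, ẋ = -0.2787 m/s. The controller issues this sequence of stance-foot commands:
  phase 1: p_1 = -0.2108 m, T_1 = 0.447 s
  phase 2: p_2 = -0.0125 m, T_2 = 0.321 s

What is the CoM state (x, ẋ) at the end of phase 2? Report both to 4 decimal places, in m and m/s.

phase 1: p=-0.2108, T=0.447, ωT=1.614475, cosh=2.612121, sinh=2.413126; start (x,ẋ)=(-0.124300, -0.278700) → end (x,ẋ)=(-0.171057, 0.025912)
phase 2: p=-0.0125, T=0.321, ωT=1.159388, cosh=1.750830, sinh=1.437151; start (x,ẋ)=(-0.171057, 0.025912) → end (x,ẋ)=(-0.279796, -0.777656)

x = -0.2798, ẋ = -0.7777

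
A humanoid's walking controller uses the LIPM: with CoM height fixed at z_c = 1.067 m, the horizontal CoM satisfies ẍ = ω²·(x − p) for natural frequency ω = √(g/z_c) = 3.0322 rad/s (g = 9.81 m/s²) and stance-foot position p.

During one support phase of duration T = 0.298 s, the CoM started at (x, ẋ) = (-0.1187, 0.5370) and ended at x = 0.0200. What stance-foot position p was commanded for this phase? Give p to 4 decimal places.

p = -0.0179

ωT = 3.0322·0.298 = 0.903596; cosh(ωT) = 1.436787, sinh(ωT) = 1.031676
x(T) = p + (x₀−p)·cosh(ωT) + (ẋ₀/ω)·sinh(ωT) ⇒ p·(1 − cosh) = x(T) − x₀·cosh − (ẋ₀/ω)·sinh
numerator   = 0.0200 − (-0.1187)·1.436787 − (0.5370/3.0322)·1.031676 = 0.007838
denominator = 1 − 1.436787 = -0.436787
p = 0.007838 / -0.436787 = -0.0179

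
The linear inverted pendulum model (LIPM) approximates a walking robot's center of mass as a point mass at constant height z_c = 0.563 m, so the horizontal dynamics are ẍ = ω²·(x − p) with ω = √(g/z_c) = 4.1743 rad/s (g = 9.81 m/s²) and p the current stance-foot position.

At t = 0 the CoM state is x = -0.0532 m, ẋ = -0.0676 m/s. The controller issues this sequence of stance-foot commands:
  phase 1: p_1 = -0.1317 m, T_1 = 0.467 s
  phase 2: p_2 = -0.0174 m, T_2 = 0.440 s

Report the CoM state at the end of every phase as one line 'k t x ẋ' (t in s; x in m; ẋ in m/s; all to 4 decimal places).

1 0.4670 0.0939 0.8853
2 0.9070 0.9892 4.2691

phase 1: p=-0.1317, T=0.467, ωT=1.949398, cosh=3.583409, sinh=3.441049; start (x,ẋ)=(-0.053200, -0.067600) → end (x,ẋ)=(0.093872, 0.885333)
phase 2: p=-0.0174, T=0.440, ωT=1.836692, cosh=3.217544, sinh=3.058200; start (x,ẋ)=(0.093872, 0.885333) → end (x,ẋ)=(0.989241, 4.269081)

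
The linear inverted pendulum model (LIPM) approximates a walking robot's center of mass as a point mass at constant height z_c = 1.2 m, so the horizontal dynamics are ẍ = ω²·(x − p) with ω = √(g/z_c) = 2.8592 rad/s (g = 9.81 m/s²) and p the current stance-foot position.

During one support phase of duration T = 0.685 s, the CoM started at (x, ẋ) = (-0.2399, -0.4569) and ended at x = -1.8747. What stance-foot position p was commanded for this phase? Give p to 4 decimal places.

p = 0.1730

ωT = 2.8592·0.685 = 1.958552; cosh(ωT) = 3.615059, sinh(ωT) = 3.473996
x(T) = p + (x₀−p)·cosh(ωT) + (ẋ₀/ω)·sinh(ωT) ⇒ p·(1 − cosh) = x(T) − x₀·cosh − (ẋ₀/ω)·sinh
numerator   = -1.8747 − (-0.2399)·3.615059 − (-0.4569/2.8592)·3.473996 = -0.452303
denominator = 1 − 3.615059 = -2.615059
p = -0.452303 / -2.615059 = 0.1730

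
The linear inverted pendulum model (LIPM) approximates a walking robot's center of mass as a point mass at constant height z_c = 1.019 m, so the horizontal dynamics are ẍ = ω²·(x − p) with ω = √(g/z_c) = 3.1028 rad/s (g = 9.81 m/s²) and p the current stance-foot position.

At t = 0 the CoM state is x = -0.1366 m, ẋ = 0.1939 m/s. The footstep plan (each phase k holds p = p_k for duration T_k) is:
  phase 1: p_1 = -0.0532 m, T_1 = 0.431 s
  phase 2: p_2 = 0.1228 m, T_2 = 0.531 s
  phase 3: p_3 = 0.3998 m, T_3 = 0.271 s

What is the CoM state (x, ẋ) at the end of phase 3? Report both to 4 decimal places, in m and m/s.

phase 1: p=-0.0532, T=0.431, ωT=1.337307, cosh=2.035662, sinh=1.773110; start (x,ẋ)=(-0.136600, 0.193900) → end (x,ẋ)=(-0.112169, -0.064119)
phase 2: p=0.1228, T=0.531, ωT=1.647587, cosh=2.693472, sinh=2.500958; start (x,ẋ)=(-0.112169, -0.064119) → end (x,ẋ)=(-0.561765, -1.996057)
phase 3: p=0.3998, T=0.271, ωT=0.840859, cosh=1.374849, sinh=0.943509; start (x,ẋ)=(-0.561765, -1.996057) → end (x,ẋ)=(-1.529173, -5.559274)

x = -1.5292, ẋ = -5.5593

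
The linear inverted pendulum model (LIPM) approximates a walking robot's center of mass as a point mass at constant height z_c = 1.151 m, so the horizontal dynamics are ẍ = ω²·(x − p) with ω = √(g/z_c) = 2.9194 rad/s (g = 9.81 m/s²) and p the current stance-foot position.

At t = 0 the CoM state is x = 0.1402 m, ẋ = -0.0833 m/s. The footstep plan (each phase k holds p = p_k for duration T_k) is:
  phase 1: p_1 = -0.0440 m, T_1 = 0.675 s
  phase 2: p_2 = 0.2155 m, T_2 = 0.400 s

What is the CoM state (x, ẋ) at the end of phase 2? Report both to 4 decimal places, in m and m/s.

x = 1.5579, ẋ = 4.1278

phase 1: p=-0.0440, T=0.675, ωT=1.970595, cosh=3.657159, sinh=3.517785; start (x,ẋ)=(0.140200, -0.083300) → end (x,ẋ)=(0.529275, 1.587060)
phase 2: p=0.2155, T=0.400, ωT=1.167760, cosh=1.762923, sinh=1.451860; start (x,ẋ)=(0.529275, 1.587060) → end (x,ẋ)=(1.557929, 4.127818)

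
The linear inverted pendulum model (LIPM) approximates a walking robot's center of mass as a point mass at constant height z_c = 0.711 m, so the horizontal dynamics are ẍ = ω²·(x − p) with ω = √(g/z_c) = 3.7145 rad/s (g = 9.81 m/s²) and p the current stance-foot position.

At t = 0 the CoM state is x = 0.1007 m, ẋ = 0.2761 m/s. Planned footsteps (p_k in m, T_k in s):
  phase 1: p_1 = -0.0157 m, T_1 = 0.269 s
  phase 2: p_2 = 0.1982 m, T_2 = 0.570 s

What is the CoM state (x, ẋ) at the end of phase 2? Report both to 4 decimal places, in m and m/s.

x = 1.4497, ẋ = 4.7375

phase 1: p=-0.0157, T=0.269, ωT=0.999201, cosh=1.542142, sinh=1.173968; start (x,ẋ)=(0.100700, 0.276100) → end (x,ẋ)=(0.251067, 0.933371)
phase 2: p=0.1982, T=0.570, ωT=2.117265, cosh=4.214372, sinh=4.094011; start (x,ẋ)=(0.251067, 0.933371) → end (x,ẋ)=(1.449734, 4.737528)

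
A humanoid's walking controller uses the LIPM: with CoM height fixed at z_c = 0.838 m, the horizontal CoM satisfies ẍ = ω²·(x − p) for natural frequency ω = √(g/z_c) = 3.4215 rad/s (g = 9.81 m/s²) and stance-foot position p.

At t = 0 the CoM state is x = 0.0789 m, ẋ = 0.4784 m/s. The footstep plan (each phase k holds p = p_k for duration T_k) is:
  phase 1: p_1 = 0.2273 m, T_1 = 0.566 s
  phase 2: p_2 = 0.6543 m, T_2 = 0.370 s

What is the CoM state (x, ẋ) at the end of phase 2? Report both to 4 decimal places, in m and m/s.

phase 1: p=0.2273, T=0.566, ωT=1.936569, cosh=3.539557, sinh=3.395359; start (x,ẋ)=(0.078900, 0.478400) → end (x,ẋ)=(0.176775, -0.030672)
phase 2: p=0.6543, T=0.370, ωT=1.265955, cosh=1.914224, sinh=1.632254; start (x,ẋ)=(0.176775, -0.030672) → end (x,ẋ)=(-0.274423, -2.725575)

x = -0.2744, ẋ = -2.7256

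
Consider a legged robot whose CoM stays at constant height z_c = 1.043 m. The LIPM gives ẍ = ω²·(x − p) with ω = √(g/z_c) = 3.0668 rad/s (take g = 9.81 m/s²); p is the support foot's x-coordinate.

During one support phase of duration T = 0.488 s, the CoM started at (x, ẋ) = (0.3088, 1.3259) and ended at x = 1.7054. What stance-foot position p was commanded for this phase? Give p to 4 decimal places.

ωT = 3.0668·0.488 = 1.496598; cosh(ωT) = 2.345180, sinh(ωT) = 2.121290
x(T) = p + (x₀−p)·cosh(ωT) + (ẋ₀/ω)·sinh(ωT) ⇒ p·(1 − cosh) = x(T) − x₀·cosh − (ẋ₀/ω)·sinh
numerator   = 1.7054 − (0.3088)·2.345180 − (1.3259/3.0668)·2.121290 = 0.064090
denominator = 1 − 2.345180 = -1.345180
p = 0.064090 / -1.345180 = -0.0476

p = -0.0476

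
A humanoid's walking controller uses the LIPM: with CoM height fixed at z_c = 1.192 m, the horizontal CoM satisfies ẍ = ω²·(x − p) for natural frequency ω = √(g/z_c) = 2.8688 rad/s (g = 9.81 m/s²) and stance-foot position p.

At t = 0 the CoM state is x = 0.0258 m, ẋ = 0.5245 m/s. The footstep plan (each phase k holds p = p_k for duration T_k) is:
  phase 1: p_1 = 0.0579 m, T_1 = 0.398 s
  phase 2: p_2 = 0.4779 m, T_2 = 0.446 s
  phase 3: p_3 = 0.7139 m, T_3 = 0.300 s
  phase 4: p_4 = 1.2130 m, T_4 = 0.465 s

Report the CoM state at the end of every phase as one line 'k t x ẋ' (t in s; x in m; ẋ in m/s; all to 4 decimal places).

1 0.3980 0.2597 0.7757
2 0.8440 0.5036 0.4638
3 1.1440 0.5778 0.0608
4 1.6090 -0.0388 -3.0953

phase 1: p=0.0579, T=0.398, ωT=1.141782, cosh=1.725798, sinh=1.406549; start (x,ẋ)=(0.025800, 0.524500) → end (x,ẋ)=(0.259660, 0.775654)
phase 2: p=0.4779, T=0.446, ωT=1.279485, cosh=1.936484, sinh=1.658303; start (x,ẋ)=(0.259660, 0.775654) → end (x,ẋ)=(0.503647, 0.463799)
phase 3: p=0.7139, T=0.300, ωT=0.860640, cosh=1.393782, sinh=0.970891; start (x,ẋ)=(0.503647, 0.463799) → end (x,ẋ)=(0.577816, 0.060817)
phase 4: p=1.2130, T=0.465, ωT=1.333992, cosh=2.029796, sinh=1.766372; start (x,ẋ)=(0.577816, 0.060817) → end (x,ẋ)=(-0.038847, -3.095263)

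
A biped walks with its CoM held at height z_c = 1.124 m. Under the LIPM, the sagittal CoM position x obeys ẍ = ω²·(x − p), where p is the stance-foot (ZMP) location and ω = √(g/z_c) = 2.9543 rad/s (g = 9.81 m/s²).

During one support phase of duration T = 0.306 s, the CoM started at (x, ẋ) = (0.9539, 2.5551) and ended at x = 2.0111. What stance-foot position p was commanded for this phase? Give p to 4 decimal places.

ωT = 2.9543·0.306 = 0.904016; cosh(ωT) = 1.437220, sinh(ωT) = 1.032280
x(T) = p + (x₀−p)·cosh(ωT) + (ẋ₀/ω)·sinh(ωT) ⇒ p·(1 − cosh) = x(T) − x₀·cosh − (ẋ₀/ω)·sinh
numerator   = 2.0111 − (0.9539)·1.437220 − (2.5551/2.9543)·1.032280 = -0.252657
denominator = 1 − 1.437220 = -0.437220
p = -0.252657 / -0.437220 = 0.5779

p = 0.5779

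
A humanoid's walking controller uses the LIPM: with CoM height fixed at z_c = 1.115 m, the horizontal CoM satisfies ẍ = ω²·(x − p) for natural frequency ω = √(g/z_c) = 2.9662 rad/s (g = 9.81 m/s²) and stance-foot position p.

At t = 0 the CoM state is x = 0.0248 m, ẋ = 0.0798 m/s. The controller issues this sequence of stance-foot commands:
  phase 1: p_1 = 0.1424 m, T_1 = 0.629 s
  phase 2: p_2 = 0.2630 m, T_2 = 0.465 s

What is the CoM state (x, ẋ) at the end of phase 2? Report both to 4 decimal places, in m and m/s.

x = -1.1583, ẋ = -4.1090

phase 1: p=0.1424, T=0.629, ωT=1.865740, cosh=3.307748, sinh=3.152966; start (x,ẋ)=(0.024800, 0.079800) → end (x,ẋ)=(-0.161767, -0.835875)
phase 2: p=0.2630, T=0.465, ωT=1.379283, cosh=2.111906, sinh=1.860147; start (x,ẋ)=(-0.161767, -0.835875) → end (x,ẋ)=(-1.158257, -4.108968)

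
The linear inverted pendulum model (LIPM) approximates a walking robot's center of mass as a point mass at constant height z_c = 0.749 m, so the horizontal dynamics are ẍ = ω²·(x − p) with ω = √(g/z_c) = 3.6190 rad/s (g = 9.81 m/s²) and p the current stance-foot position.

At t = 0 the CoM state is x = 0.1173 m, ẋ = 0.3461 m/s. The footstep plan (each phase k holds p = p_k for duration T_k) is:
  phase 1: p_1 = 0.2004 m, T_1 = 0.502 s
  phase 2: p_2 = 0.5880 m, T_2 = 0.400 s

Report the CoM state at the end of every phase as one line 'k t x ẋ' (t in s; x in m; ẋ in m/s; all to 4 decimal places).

phase 1: p=0.2004, T=0.502, ωT=1.816738, cosh=3.157157, sinh=2.994602; start (x,ẋ)=(0.117300, 0.346100) → end (x,ẋ)=(0.224426, 0.192099)
phase 2: p=0.5880, T=0.400, ωT=1.447600, cosh=2.244015, sinh=2.008881; start (x,ẋ)=(0.224426, 0.192099) → end (x,ẋ)=(-0.121232, -2.212158)

1 0.5020 0.2244 0.1921
2 0.9020 -0.1212 -2.2122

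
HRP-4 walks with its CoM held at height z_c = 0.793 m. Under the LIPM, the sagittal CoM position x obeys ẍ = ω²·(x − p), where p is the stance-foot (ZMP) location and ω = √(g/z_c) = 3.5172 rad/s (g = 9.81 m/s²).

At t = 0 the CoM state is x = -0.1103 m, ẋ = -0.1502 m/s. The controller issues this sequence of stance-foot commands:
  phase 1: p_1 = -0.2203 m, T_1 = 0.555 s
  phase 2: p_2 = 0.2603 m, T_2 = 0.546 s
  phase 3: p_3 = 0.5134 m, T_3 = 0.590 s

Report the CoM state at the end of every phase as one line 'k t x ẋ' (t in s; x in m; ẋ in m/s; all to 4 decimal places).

phase 1: p=-0.2203, T=0.555, ωT=1.952046, cosh=3.592533, sinh=3.450550; start (x,ẋ)=(-0.110300, -0.150200) → end (x,ẋ)=(0.027525, 0.795392)
phase 2: p=0.2603, T=0.546, ωT=1.920391, cosh=3.485088, sinh=3.338539; start (x,ẋ)=(0.027525, 0.795392) → end (x,ẋ)=(0.204047, 0.038693)
phase 3: p=0.5134, T=0.590, ωT=2.075148, cosh=4.045632, sinh=3.920094; start (x,ẋ)=(0.204047, 0.038693) → end (x,ẋ)=(-0.695004, -4.108747)

1 0.5550 0.0275 0.7954
2 1.1010 0.2040 0.0387
3 1.6910 -0.6950 -4.1087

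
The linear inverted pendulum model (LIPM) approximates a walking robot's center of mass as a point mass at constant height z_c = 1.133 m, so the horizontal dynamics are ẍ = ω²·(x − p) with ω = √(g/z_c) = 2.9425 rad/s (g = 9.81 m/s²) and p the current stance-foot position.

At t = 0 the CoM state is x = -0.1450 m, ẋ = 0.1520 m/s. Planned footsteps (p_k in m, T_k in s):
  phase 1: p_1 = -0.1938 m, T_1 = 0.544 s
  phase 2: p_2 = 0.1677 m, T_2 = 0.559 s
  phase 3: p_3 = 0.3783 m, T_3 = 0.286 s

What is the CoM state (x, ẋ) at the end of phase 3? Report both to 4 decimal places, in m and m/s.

phase 1: p=-0.1938, T=0.544, ωT=1.600720, cosh=2.579176, sinh=2.377424; start (x,ẋ)=(-0.145000, 0.152000) → end (x,ẋ)=(0.054874, 0.733419)
phase 2: p=0.1677, T=0.559, ωT=1.644858, cosh=2.686656, sinh=2.493616; start (x,ẋ)=(0.054874, 0.733419) → end (x,ẋ)=(0.486109, 1.142585)
phase 3: p=0.3783, T=0.286, ωT=0.841555, cosh=1.375506, sinh=0.944466; start (x,ẋ)=(0.486109, 1.142585) → end (x,ẋ)=(0.893332, 1.871243)

x = 0.8933, ẋ = 1.8712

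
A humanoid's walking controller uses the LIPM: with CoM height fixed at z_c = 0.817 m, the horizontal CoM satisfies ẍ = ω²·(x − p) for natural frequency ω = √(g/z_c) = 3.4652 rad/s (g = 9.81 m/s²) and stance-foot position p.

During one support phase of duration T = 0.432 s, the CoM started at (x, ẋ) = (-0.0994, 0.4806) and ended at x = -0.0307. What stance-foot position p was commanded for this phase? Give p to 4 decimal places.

ωT = 3.4652·0.432 = 1.496966; cosh(ωT) = 2.345961, sinh(ωT) = 2.122153
x(T) = p + (x₀−p)·cosh(ωT) + (ẋ₀/ω)·sinh(ωT) ⇒ p·(1 − cosh) = x(T) − x₀·cosh − (ẋ₀/ω)·sinh
numerator   = -0.0307 − (-0.0994)·2.345961 − (0.4806/3.4652)·2.122153 = -0.091840
denominator = 1 − 2.345961 = -1.345961
p = -0.091840 / -1.345961 = 0.0682

p = 0.0682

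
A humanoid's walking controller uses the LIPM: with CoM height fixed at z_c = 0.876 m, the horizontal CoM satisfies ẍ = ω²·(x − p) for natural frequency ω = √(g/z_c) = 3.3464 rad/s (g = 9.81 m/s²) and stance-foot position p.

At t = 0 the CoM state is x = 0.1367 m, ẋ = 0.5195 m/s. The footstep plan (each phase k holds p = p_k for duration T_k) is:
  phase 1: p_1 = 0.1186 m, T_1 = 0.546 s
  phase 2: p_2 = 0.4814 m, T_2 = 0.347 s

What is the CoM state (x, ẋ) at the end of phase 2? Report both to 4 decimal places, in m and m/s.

x = 1.5624, ẋ = 4.0208

phase 1: p=0.1186, T=0.546, ωT=1.827134, cosh=3.188461, sinh=3.027587; start (x,ẋ)=(0.136700, 0.519500) → end (x,ẋ)=(0.646318, 1.839786)
phase 2: p=0.4814, T=0.347, ωT=1.161201, cosh=1.753438, sinh=1.440328; start (x,ẋ)=(0.646318, 1.839786) → end (x,ẋ)=(1.562438, 4.020842)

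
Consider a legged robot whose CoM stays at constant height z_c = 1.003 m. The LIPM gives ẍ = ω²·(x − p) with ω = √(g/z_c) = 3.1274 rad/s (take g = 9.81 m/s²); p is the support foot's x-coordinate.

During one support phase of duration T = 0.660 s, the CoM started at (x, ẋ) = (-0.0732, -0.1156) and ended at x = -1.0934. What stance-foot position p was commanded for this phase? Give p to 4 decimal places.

ωT = 3.1274·0.660 = 2.064084; cosh(ωT) = 4.002506, sinh(ωT) = 3.875572
x(T) = p + (x₀−p)·cosh(ωT) + (ẋ₀/ω)·sinh(ωT) ⇒ p·(1 − cosh) = x(T) − x₀·cosh − (ẋ₀/ω)·sinh
numerator   = -1.0934 − (-0.0732)·4.002506 − (-0.1156/3.1274)·3.875572 = -0.657161
denominator = 1 − 4.002506 = -3.002506
p = -0.657161 / -3.002506 = 0.2189

p = 0.2189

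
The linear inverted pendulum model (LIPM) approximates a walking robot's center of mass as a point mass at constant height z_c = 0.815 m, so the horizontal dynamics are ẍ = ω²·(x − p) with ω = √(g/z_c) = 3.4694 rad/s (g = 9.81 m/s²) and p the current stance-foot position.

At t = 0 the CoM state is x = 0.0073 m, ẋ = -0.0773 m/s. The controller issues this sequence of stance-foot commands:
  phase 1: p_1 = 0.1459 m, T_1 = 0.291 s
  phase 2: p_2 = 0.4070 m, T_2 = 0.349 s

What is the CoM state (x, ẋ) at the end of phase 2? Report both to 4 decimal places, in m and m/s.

x = -0.8173, ẋ = -3.9339

phase 1: p=0.1459, T=0.291, ωT=1.009595, cosh=1.554428, sinh=1.190062; start (x,ẋ)=(0.007300, -0.077300) → end (x,ẋ)=(-0.096059, -0.692409)
phase 2: p=0.4070, T=0.349, ωT=1.210821, cosh=1.827095, sinh=1.529142; start (x,ẋ)=(-0.096059, -0.692409) → end (x,ẋ)=(-0.817317, -3.933929)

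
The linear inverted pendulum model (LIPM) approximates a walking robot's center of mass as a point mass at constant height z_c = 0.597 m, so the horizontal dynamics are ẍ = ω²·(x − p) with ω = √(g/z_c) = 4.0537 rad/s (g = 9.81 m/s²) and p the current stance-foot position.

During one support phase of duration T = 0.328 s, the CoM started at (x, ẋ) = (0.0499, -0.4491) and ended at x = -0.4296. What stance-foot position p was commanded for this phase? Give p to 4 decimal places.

ωT = 4.0537·0.328 = 1.329614; cosh(ωT) = 2.022081, sinh(ωT) = 1.757502
x(T) = p + (x₀−p)·cosh(ωT) + (ẋ₀/ω)·sinh(ωT) ⇒ p·(1 − cosh) = x(T) − x₀·cosh − (ẋ₀/ω)·sinh
numerator   = -0.4296 − (0.0499)·2.022081 − (-0.4491/4.0537)·1.757502 = -0.335792
denominator = 1 − 2.022081 = -1.022081
p = -0.335792 / -1.022081 = 0.3285

p = 0.3285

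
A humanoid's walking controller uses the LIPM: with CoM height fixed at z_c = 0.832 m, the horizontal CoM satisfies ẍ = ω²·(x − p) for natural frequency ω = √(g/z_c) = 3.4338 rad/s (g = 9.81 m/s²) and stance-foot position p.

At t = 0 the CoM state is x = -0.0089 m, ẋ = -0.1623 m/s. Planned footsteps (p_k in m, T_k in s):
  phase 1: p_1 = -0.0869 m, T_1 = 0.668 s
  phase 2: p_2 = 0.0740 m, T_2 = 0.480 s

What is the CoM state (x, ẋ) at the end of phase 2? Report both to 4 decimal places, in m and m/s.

x = 0.4333, ẋ = 1.3318

phase 1: p=-0.0869, T=0.668, ωT=2.293778, cosh=5.006602, sinh=4.905718; start (x,ẋ)=(-0.008900, -0.162300) → end (x,ẋ)=(0.071744, 0.501358)
phase 2: p=0.0740, T=0.480, ωT=1.648224, cosh=2.695066, sinh=2.502675; start (x,ẋ)=(0.071744, 0.501358) → end (x,ẋ)=(0.433328, 1.331807)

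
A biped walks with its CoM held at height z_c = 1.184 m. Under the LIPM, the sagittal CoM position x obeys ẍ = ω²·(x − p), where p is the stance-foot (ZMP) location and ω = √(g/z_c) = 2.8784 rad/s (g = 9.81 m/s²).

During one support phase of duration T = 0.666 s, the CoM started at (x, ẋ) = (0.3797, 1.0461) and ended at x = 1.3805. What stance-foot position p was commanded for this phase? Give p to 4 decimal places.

ωT = 2.8784·0.666 = 1.917014; cosh(ωT) = 3.473835, sinh(ωT) = 3.326789
x(T) = p + (x₀−p)·cosh(ωT) + (ẋ₀/ω)·sinh(ωT) ⇒ p·(1 − cosh) = x(T) − x₀·cosh − (ẋ₀/ω)·sinh
numerator   = 1.3805 − (0.3797)·3.473835 − (1.0461/2.8784)·3.326789 = -1.147574
denominator = 1 − 3.473835 = -2.473835
p = -1.147574 / -2.473835 = 0.4639

p = 0.4639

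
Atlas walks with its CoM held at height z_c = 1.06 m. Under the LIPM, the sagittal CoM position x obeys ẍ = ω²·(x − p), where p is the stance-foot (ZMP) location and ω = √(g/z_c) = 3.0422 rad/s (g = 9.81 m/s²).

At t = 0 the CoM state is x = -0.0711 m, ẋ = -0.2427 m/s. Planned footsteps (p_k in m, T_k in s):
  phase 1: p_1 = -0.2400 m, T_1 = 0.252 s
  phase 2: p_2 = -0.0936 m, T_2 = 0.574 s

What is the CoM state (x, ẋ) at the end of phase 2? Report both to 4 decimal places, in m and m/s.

phase 1: p=-0.2400, T=0.252, ωT=0.766634, cosh=1.308542, sinh=0.843968; start (x,ẋ)=(-0.071100, -0.242700) → end (x,ẋ)=(-0.086317, 0.116071)
phase 2: p=-0.0936, T=0.574, ωT=1.746223, cosh=2.953669, sinh=2.779238; start (x,ẋ)=(-0.086317, 0.116071) → end (x,ẋ)=(0.033949, 0.404411)

x = 0.0339, ẋ = 0.4044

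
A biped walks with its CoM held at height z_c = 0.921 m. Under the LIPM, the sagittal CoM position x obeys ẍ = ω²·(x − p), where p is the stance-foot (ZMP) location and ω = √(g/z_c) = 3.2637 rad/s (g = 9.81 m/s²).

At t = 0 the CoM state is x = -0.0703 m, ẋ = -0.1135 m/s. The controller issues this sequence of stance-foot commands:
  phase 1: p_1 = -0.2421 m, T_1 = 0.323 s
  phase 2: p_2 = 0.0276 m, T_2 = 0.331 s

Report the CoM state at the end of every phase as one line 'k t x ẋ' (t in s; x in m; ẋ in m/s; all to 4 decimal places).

phase 1: p=-0.2421, T=0.323, ωT=1.054175, cosh=1.609043, sinh=1.260564; start (x,ẋ)=(-0.070300, -0.113500) → end (x,ẋ)=(-0.009504, 0.524176)
phase 2: p=0.0276, T=0.331, ωT=1.080285, cosh=1.642508, sinh=1.303010; start (x,ẋ)=(-0.009504, 0.524176) → end (x,ẋ)=(0.175930, 0.703173)

1 0.3230 -0.0095 0.5242
2 0.6540 0.1759 0.7032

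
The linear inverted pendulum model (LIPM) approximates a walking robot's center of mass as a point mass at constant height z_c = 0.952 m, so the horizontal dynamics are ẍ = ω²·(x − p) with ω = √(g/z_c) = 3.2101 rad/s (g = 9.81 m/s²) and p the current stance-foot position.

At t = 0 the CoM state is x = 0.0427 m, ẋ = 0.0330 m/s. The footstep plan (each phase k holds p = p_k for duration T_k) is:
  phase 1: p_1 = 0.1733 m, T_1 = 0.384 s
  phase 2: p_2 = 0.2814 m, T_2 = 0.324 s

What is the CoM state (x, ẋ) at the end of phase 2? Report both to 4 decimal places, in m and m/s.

x = -0.4818, ẋ = -2.2807

phase 1: p=0.1733, T=0.384, ωT=1.232678, cosh=1.860958, sinh=1.569447; start (x,ẋ)=(0.042700, 0.033000) → end (x,ẋ)=(-0.053607, -0.596562)
phase 2: p=0.2814, T=0.324, ωT=1.040072, cosh=1.591425, sinh=1.237996; start (x,ẋ)=(-0.053607, -0.596562) → end (x,ẋ)=(-0.481807, -2.280733)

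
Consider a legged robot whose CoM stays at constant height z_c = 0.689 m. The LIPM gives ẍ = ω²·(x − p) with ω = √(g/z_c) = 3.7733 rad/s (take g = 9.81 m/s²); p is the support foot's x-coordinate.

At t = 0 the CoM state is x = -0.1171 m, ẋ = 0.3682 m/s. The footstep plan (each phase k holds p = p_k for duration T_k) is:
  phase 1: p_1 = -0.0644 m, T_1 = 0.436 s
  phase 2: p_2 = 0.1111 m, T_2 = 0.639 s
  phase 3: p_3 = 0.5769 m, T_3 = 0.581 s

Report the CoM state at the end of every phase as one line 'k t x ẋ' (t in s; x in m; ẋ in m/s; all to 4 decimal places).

1 0.4360 0.0374 0.4935
2 1.0750 0.4200 1.2346
3 1.6560 1.3122 2.9787

phase 1: p=-0.0644, T=0.436, ωT=1.645159, cosh=2.687407, sinh=2.494425; start (x,ẋ)=(-0.117100, 0.368200) → end (x,ẋ)=(0.037381, 0.493480)
phase 2: p=0.1111, T=0.639, ωT=2.411139, cosh=5.618180, sinh=5.528467; start (x,ẋ)=(0.037381, 0.493480) → end (x,ẋ)=(0.419955, 1.234629)
phase 3: p=0.5769, T=0.581, ωT=2.192287, cosh=4.533668, sinh=4.422006; start (x,ẋ)=(0.419955, 1.234629) → end (x,ẋ)=(1.312249, 2.978679)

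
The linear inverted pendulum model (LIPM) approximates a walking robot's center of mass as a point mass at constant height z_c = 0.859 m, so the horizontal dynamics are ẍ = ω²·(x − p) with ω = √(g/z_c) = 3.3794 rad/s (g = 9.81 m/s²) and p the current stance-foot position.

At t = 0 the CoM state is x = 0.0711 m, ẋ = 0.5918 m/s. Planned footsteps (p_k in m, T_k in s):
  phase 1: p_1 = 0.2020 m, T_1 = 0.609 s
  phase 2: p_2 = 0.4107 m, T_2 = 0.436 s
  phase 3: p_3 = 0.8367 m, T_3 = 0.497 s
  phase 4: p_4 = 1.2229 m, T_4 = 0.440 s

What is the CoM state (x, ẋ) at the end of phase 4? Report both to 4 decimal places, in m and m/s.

x = 2.3835, ẋ = 4.2859

phase 1: p=0.2020, T=0.609, ωT=2.058055, cosh=3.979212, sinh=3.851509; start (x,ẋ)=(0.071100, 0.591800) → end (x,ẋ)=(0.355597, 0.651130)
phase 2: p=0.4107, T=0.436, ωT=1.473418, cosh=2.296634, sinh=2.067494; start (x,ẋ)=(0.355597, 0.651130) → end (x,ẋ)=(0.682505, 1.110410)
phase 3: p=0.8367, T=0.497, ωT=1.679562, cosh=2.774830, sinh=2.588375; start (x,ẋ)=(0.682505, 1.110410) → end (x,ẋ)=(1.259329, 1.732435)
phase 4: p=1.2229, T=0.440, ωT=1.486936, cosh=2.324793, sinh=2.098728; start (x,ẋ)=(1.259329, 1.732435) → end (x,ẋ)=(2.383495, 4.285925)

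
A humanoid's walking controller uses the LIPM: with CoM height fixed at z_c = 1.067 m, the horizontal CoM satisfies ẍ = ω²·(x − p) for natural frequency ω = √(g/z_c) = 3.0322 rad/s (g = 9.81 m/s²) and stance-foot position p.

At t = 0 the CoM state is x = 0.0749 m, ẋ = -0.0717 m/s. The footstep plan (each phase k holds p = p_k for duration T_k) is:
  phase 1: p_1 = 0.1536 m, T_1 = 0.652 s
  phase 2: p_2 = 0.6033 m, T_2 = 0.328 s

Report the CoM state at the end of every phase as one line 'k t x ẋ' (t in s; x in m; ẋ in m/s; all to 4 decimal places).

1 0.6520 -0.2197 -1.1089
2 0.9800 -1.0882 -4.6160

phase 1: p=0.1536, T=0.652, ωT=1.976994, cosh=3.679746, sinh=3.541261; start (x,ẋ)=(0.074900, -0.071700) → end (x,ẋ)=(-0.219733, -1.108904)
phase 2: p=0.6033, T=0.328, ωT=0.994562, cosh=1.536712, sinh=1.166827; start (x,ẋ)=(-0.219733, -1.108904) → end (x,ẋ)=(-1.088185, -4.616000)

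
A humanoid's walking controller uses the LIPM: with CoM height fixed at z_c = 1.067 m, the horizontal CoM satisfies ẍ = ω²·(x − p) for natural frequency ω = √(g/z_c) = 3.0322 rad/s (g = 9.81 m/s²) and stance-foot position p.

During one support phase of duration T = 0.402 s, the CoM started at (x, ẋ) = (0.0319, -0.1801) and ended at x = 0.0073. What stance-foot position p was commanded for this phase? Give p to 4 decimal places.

p = -0.0480

ωT = 3.0322·0.402 = 1.218944; cosh(ωT) = 1.839578, sinh(ωT) = 1.544036
x(T) = p + (x₀−p)·cosh(ωT) + (ẋ₀/ω)·sinh(ωT) ⇒ p·(1 − cosh) = x(T) − x₀·cosh − (ẋ₀/ω)·sinh
numerator   = 0.0073 − (0.0319)·1.839578 − (-0.1801/3.0322)·1.544036 = 0.040327
denominator = 1 − 1.839578 = -0.839578
p = 0.040327 / -0.839578 = -0.0480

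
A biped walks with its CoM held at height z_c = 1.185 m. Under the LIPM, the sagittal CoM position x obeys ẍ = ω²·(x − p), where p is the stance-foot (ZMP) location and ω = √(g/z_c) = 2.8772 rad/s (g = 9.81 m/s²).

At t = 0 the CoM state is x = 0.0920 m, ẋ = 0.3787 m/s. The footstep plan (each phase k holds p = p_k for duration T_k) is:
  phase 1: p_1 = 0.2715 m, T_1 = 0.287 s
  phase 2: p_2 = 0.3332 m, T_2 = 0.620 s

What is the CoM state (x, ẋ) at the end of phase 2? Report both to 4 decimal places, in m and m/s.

x = -0.1925, ẋ = -1.4169

phase 1: p=0.2715, T=0.287, ωT=0.825756, cosh=1.360756, sinh=0.922852; start (x,ẋ)=(0.092000, 0.378700) → end (x,ẋ)=(0.148711, 0.038704)
phase 2: p=0.3332, T=0.620, ωT=1.783864, cosh=3.060401, sinh=2.892413; start (x,ẋ)=(0.148711, 0.038704) → end (x,ẋ)=(-0.192501, -1.416875)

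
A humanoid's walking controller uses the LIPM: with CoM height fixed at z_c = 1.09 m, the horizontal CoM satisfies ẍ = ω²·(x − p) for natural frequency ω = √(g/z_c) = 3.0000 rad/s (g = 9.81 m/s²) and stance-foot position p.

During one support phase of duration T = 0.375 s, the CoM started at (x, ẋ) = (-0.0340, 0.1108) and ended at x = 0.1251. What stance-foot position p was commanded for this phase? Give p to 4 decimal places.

ωT = 3.0000·0.375 = 1.125000; cosh(ωT) = 1.702435, sinh(ωT) = 1.377782
x(T) = p + (x₀−p)·cosh(ωT) + (ẋ₀/ω)·sinh(ωT) ⇒ p·(1 − cosh) = x(T) − x₀·cosh − (ẋ₀/ω)·sinh
numerator   = 0.1251 − (-0.0340)·1.702435 − (0.1108/3.0000)·1.377782 = 0.132097
denominator = 1 − 1.702435 = -0.702435
p = 0.132097 / -0.702435 = -0.1881

p = -0.1881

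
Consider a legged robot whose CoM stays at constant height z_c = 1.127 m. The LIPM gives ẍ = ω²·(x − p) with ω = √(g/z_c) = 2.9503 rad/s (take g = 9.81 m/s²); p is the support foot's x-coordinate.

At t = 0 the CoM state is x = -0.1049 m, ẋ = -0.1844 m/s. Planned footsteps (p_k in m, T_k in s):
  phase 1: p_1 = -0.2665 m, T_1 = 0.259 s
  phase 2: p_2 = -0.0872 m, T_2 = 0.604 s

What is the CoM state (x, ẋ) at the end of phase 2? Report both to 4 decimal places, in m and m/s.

phase 1: p=-0.2665, T=0.259, ωT=0.764128, cosh=1.306430, sinh=0.840690; start (x,ẋ)=(-0.104900, -0.184400) → end (x,ẋ)=(-0.107926, 0.159909)
phase 2: p=-0.0872, T=0.604, ωT=1.781981, cosh=3.054960, sinh=2.886656; start (x,ẋ)=(-0.107926, 0.159909) → end (x,ẋ)=(0.005943, 0.312004)

x = 0.0059, ẋ = 0.3120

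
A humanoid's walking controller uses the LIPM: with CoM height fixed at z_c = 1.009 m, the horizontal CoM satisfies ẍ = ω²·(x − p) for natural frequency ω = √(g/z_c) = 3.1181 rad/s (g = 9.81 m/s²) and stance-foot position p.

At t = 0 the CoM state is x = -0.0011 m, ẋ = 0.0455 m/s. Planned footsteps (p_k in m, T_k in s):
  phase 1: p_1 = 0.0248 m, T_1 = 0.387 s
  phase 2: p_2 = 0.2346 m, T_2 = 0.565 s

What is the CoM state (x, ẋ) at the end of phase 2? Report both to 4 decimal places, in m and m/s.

phase 1: p=0.0248, T=0.387, ωT=1.206705, cosh=1.820817, sinh=1.521635; start (x,ẋ)=(-0.001100, 0.045500) → end (x,ẋ)=(-0.000155, -0.040038)
phase 2: p=0.2346, T=0.565, ωT=1.761726, cosh=2.997115, sinh=2.825367; start (x,ẋ)=(-0.000155, -0.040038) → end (x,ẋ)=(-0.505267, -2.188139)

x = -0.5053, ẋ = -2.1881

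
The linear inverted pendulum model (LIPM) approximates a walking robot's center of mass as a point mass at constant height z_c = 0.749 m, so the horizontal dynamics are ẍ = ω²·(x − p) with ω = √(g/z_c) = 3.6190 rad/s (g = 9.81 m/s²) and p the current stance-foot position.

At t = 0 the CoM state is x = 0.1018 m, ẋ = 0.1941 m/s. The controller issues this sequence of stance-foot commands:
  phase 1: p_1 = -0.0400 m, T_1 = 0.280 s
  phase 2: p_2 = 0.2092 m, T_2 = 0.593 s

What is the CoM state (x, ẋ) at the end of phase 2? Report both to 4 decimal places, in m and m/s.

x = 1.4329, ẋ = 4.5203

phase 1: p=-0.0400, T=0.280, ωT=1.013320, cosh=1.558872, sinh=1.195860; start (x,ẋ)=(0.101800, 0.194100) → end (x,ẋ)=(0.245186, 0.916261)
phase 2: p=0.2092, T=0.593, ωT=2.146067, cosh=4.334052, sinh=4.217109; start (x,ẋ)=(0.245186, 0.916261) → end (x,ẋ)=(1.432857, 4.520337)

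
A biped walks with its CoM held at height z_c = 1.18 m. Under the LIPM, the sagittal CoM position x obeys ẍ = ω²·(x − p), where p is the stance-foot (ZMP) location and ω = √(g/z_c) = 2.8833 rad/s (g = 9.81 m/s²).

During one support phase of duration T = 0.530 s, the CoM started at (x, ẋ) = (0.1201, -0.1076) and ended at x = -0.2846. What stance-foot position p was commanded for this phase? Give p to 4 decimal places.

ωT = 2.8833·0.530 = 1.528149; cosh(ωT) = 2.413287, sinh(ωT) = 2.196350
x(T) = p + (x₀−p)·cosh(ωT) + (ẋ₀/ω)·sinh(ωT) ⇒ p·(1 − cosh) = x(T) − x₀·cosh − (ẋ₀/ω)·sinh
numerator   = -0.2846 − (0.1201)·2.413287 − (-0.1076/2.8833)·2.196350 = -0.492472
denominator = 1 − 2.413287 = -1.413287
p = -0.492472 / -1.413287 = 0.3485

p = 0.3485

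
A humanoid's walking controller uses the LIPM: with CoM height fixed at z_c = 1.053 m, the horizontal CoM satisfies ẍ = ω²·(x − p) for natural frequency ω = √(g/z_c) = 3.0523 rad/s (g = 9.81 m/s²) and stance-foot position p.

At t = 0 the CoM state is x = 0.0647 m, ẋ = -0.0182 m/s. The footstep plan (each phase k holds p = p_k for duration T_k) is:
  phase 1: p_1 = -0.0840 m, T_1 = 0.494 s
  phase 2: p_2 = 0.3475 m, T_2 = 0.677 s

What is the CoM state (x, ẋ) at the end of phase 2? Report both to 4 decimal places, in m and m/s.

x = 1.1642, ẋ = 2.6465

phase 1: p=-0.0840, T=0.494, ωT=1.507836, cosh=2.369167, sinh=2.147779; start (x,ẋ)=(0.064700, -0.018200) → end (x,ẋ)=(0.255489, 0.931709)
phase 2: p=0.3475, T=0.677, ωT=2.066407, cosh=4.011521, sinh=3.884881; start (x,ẋ)=(0.255489, 0.931709) → end (x,ẋ)=(1.164247, 2.646514)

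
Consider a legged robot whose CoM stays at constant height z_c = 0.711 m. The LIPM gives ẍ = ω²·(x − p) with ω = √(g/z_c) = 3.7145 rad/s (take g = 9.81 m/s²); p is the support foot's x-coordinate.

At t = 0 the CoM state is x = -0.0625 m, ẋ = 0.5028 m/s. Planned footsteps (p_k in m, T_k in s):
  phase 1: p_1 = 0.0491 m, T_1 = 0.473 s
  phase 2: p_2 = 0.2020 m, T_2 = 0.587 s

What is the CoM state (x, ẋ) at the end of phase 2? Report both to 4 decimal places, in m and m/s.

x = 0.1237, ẋ = -0.2089

phase 1: p=0.0491, T=0.473, ωT=1.756958, cosh=2.983677, sinh=2.811108; start (x,ẋ)=(-0.062500, 0.502800) → end (x,ẋ)=(0.096637, 0.334881)
phase 2: p=0.2020, T=0.587, ωT=2.180411, cosh=4.481471, sinh=4.368476; start (x,ẋ)=(0.096637, 0.334881) → end (x,ẋ)=(0.123660, -0.208930)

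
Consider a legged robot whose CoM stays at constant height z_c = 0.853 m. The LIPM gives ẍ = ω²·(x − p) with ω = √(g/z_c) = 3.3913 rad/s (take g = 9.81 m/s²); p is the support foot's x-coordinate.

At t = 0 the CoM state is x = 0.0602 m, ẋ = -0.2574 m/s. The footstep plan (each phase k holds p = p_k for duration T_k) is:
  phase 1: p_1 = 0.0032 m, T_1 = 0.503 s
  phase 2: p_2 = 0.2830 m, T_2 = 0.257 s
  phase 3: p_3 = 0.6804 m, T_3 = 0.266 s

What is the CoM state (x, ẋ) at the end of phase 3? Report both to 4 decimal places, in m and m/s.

x = -1.0426, ẋ = -5.1492

phase 1: p=0.0032, T=0.503, ωT=1.705824, cosh=2.843771, sinh=2.662149; start (x,ẋ)=(0.060200, -0.257400) → end (x,ẋ)=(-0.036762, -0.217382)
phase 2: p=0.2830, T=0.257, ωT=0.871564, cosh=1.404472, sinh=0.986175; start (x,ẋ)=(-0.036762, -0.217382) → end (x,ẋ)=(-0.229311, -1.374726)
phase 3: p=0.6804, T=0.266, ωT=0.902086, cosh=1.435231, sinh=1.029508; start (x,ẋ)=(-0.229311, -1.374726) → end (x,ẋ)=(-1.042575, -5.149188)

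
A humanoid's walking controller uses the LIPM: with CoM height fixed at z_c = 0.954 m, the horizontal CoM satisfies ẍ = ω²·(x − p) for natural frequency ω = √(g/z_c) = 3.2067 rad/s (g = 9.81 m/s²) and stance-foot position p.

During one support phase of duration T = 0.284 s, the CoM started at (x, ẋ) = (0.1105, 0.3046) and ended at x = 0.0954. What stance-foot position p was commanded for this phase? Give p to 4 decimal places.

p = 0.3673

ωT = 3.2067·0.284 = 0.910703; cosh(ωT) = 1.444155, sinh(ωT) = 1.041914
x(T) = p + (x₀−p)·cosh(ωT) + (ẋ₀/ω)·sinh(ωT) ⇒ p·(1 − cosh) = x(T) − x₀·cosh − (ẋ₀/ω)·sinh
numerator   = 0.0954 − (0.1105)·1.444155 − (0.3046/3.2067)·1.041914 = -0.163149
denominator = 1 − 1.444155 = -0.444155
p = -0.163149 / -0.444155 = 0.3673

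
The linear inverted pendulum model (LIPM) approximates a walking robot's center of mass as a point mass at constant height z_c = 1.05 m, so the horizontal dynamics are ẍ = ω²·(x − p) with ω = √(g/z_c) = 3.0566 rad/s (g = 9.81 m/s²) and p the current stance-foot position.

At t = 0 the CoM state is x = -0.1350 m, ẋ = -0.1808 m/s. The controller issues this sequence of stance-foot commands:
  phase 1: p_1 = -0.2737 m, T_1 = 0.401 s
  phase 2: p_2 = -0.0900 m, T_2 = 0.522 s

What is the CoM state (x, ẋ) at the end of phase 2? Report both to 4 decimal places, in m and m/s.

x = 0.1125, ẋ = 0.6967

phase 1: p=-0.2737, T=0.401, ωT=1.225697, cosh=1.850046, sinh=1.556493; start (x,ẋ)=(-0.135000, -0.180800) → end (x,ẋ)=(-0.109166, 0.325387)
phase 2: p=-0.0900, T=0.522, ωT=1.595545, cosh=2.566907, sinh=2.364109; start (x,ẋ)=(-0.109166, 0.325387) → end (x,ẋ)=(0.112471, 0.696741)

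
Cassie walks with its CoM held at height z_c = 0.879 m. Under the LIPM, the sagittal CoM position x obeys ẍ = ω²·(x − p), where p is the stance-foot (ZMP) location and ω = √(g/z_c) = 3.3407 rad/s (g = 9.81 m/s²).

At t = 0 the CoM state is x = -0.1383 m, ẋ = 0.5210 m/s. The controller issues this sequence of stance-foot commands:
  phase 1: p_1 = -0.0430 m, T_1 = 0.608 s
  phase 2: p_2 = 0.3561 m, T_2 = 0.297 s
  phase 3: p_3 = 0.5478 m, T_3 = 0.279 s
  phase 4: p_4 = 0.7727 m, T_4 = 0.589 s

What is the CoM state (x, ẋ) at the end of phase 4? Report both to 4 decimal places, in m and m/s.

phase 1: p=-0.0430, T=0.608, ωT=2.031146, cosh=3.877000, sinh=3.745814; start (x,ẋ)=(-0.138300, 0.521000) → end (x,ẋ)=(0.171702, 0.827367)
phase 2: p=0.3561, T=0.297, ωT=0.992188, cosh=1.533947, sinh=1.163182; start (x,ẋ)=(0.171702, 0.827367) → end (x,ẋ)=(0.361320, 0.552594)
phase 3: p=0.5478, T=0.279, ωT=0.932055, cosh=1.466734, sinh=1.072990; start (x,ẋ)=(0.361320, 0.552594) → end (x,ẋ)=(0.451769, 0.142062)
phase 4: p=0.7727, T=0.589, ωT=1.967672, cosh=3.646893, sinh=3.507111; start (x,ẋ)=(0.451769, 0.142062) → end (x,ẋ)=(-0.248563, -3.242010)

x = -0.2486, ẋ = -3.2420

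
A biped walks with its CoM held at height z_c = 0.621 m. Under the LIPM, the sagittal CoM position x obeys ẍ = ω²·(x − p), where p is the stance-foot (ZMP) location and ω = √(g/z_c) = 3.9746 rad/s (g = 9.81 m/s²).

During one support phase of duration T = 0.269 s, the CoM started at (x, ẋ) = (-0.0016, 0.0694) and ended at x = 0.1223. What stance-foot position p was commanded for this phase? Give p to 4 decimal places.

p = -0.1631

ωT = 3.9746·0.269 = 1.069167; cosh(ωT) = 1.628124, sinh(ωT) = 1.284829
x(T) = p + (x₀−p)·cosh(ωT) + (ẋ₀/ω)·sinh(ωT) ⇒ p·(1 − cosh) = x(T) − x₀·cosh − (ẋ₀/ω)·sinh
numerator   = 0.1223 − (-0.0016)·1.628124 − (0.0694/3.9746)·1.284829 = 0.102471
denominator = 1 − 1.628124 = -0.628124
p = 0.102471 / -0.628124 = -0.1631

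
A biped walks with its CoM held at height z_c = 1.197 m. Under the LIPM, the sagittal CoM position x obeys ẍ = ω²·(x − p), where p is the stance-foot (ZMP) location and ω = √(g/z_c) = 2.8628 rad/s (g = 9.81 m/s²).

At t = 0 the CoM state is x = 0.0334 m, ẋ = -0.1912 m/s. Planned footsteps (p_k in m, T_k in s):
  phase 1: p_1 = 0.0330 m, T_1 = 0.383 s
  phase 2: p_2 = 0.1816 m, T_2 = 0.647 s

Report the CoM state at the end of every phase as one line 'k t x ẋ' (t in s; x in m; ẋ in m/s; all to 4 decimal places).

1 0.3830 -0.0551 -0.3166
2 1.0300 -0.9353 -3.1407

phase 1: p=0.0330, T=0.383, ωT=1.096452, cosh=1.663791, sinh=1.329737; start (x,ẋ)=(0.033400, -0.191200) → end (x,ẋ)=(-0.055145, -0.316594)
phase 2: p=0.1816, T=0.647, ωT=1.852232, cosh=3.265457, sinh=3.108571; start (x,ẋ)=(-0.055145, -0.316594) → end (x,ẋ)=(-0.935253, -3.140666)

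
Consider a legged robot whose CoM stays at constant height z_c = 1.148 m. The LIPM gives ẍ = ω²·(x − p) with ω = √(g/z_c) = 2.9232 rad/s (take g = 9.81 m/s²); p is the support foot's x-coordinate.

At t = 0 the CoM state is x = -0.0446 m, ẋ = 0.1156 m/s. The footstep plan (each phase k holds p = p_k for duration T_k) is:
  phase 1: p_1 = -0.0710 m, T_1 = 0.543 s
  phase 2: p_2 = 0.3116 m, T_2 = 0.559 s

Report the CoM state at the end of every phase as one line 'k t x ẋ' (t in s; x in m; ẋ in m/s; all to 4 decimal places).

1 0.5430 0.0889 0.4753
2 1.1020 0.1200 -0.3402

phase 1: p=-0.0710, T=0.543, ωT=1.587298, cosh=2.547496, sinh=2.343019; start (x,ẋ)=(-0.044600, 0.115600) → end (x,ẋ)=(0.088910, 0.475307)
phase 2: p=0.3116, T=0.559, ωT=1.634069, cosh=2.659909, sinh=2.464775; start (x,ẋ)=(0.088910, 0.475307) → end (x,ẋ)=(0.120034, -0.340213)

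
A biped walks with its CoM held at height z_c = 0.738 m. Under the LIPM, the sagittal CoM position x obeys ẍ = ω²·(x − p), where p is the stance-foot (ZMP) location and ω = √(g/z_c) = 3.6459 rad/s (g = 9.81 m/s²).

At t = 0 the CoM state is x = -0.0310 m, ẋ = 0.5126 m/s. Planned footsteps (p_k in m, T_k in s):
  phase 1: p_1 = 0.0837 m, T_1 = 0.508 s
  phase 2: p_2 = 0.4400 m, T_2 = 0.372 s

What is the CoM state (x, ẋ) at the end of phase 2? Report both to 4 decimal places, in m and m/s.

phase 1: p=0.0837, T=0.508, ωT=1.852117, cosh=3.265102, sinh=3.108197; start (x,ẋ)=(-0.031000, 0.512600) → end (x,ẋ)=(0.146194, 0.373891)
phase 2: p=0.4400, T=0.372, ωT=1.356275, cosh=2.069662, sinh=1.812044; start (x,ẋ)=(0.146194, 0.373891) → end (x,ẋ)=(0.017747, -1.167212)

x = 0.0177, ẋ = -1.1672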